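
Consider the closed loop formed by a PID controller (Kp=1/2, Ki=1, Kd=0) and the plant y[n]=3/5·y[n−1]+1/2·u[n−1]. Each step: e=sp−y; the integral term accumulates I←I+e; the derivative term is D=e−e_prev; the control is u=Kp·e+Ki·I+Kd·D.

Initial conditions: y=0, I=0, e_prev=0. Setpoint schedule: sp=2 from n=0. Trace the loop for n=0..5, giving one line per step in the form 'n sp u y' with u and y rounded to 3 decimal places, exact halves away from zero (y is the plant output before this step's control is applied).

(exact arithmetic carried between steps; '≈' marks a value shown rounded to 6 d.p. or computed from one; I and e_prev carry over from the previous line; the table rounds u and y to 3 d.p., halves away from zero)
n=0: y=0, sp=2, e=sp−y=2; I=2, D=e−e_prev=2; u=1/2·2+1·2+0·2=3; next y=3/5·0+1/2·3=1.5
n=1: y=1.5, sp=2, e=sp−y=0.5; I=2.5, D=e−e_prev=-1.5; u=1/2·0.5+1·2.5+0·(-1.5)=2.75; next y=3/5·1.5+1/2·2.75=2.275
n=2: y=2.275, sp=2, e=sp−y=-0.275; I=2.225, D=e−e_prev=-0.775; u=1/2·(-0.275)+1·2.225+0·(-0.775)=2.0875; next y=3/5·2.275+1/2·2.0875=2.40875
n=3: y=2.40875, sp=2, e=sp−y=-0.40875; I=1.81625, D=e−e_prev=-0.13375; u=1/2·(-0.40875)+1·1.81625+0·(-0.13375)=1.611875; next y=3/5·2.40875+1/2·1.611875≈2.251188
n=4: y≈2.251188, sp=2, e=sp−y≈-0.251188; I≈1.565063, D=e−e_prev≈0.157563; u=1/2·(-0.251188)+1·1.565063+0·0.157563≈1.439469; next y=3/5·2.251188+1/2·1.439469≈2.070447
n=5: y≈2.070447, sp=2, e=sp−y≈-0.070447; I≈1.494616, D=e−e_prev≈0.180741; u=1/2·(-0.070447)+1·1.494616+0·0.180741≈1.459392; next y=3/5·2.070447+1/2·1.459392≈1.971964

0 2 3.000 0.000
1 2 2.750 1.500
2 2 2.088 2.275
3 2 1.612 2.409
4 2 1.439 2.251
5 2 1.459 2.070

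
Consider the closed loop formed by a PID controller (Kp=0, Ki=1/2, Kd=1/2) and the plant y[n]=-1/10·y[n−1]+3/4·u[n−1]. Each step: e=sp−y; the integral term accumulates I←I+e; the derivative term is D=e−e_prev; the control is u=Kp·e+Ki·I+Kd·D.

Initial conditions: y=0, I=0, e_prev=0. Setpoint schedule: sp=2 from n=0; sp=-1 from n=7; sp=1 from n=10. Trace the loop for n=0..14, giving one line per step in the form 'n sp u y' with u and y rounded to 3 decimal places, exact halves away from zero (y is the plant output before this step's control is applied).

0 2 2.000 0.000
1 2 0.500 1.500
2 2 2.775 0.225
3 2 1.191 2.059
4 2 3.450 0.688
5 2 1.589 2.519
6 2 3.824 0.940
7 -1 -1.269 2.774
8 -1 3.264 -1.229
9 -1 -2.423 2.571
10 1 4.337 -2.074
11 1 -2.983 3.460
12 1 4.598 -2.583
13 1 -2.922 3.707
14 1 5.138 -2.562

(exact arithmetic carried between steps; '≈' marks a value shown rounded to 6 d.p. or computed from one; I and e_prev carry over from the previous line; the table rounds u and y to 3 d.p., halves away from zero)
n=0: y=0, sp=2, e=sp−y=2; I=2, D=e−e_prev=2; u=0·2+1/2·2+1/2·2=2; next y=-1/10·0+3/4·2=1.5
n=1: y=1.5, sp=2, e=sp−y=0.5; I=2.5, D=e−e_prev=-1.5; u=0·0.5+1/2·2.5+1/2·(-1.5)=0.5; next y=-1/10·1.5+3/4·0.5=0.225
n=2: y=0.225, sp=2, e=sp−y=1.775; I=4.275, D=e−e_prev=1.275; u=0·1.775+1/2·4.275+1/2·1.275=2.775; next y=-1/10·0.225+3/4·2.775=2.05875
n=3: y=2.05875, sp=2, e=sp−y=-0.05875; I=4.21625, D=e−e_prev=-1.83375; u=0·(-0.05875)+1/2·4.21625+1/2·(-1.83375)=1.19125; next y=-1/10·2.05875+3/4·1.19125≈0.687563
n=4: y≈0.687563, sp=2, e=sp−y≈1.312438; I≈5.528688, D=e−e_prev≈1.371188; u=0·1.312438+1/2·5.528688+1/2·1.371188≈3.449938; next y=-1/10·0.687563+3/4·3.449938≈2.518697
n=5: y≈2.518697, sp=2, e=sp−y≈-0.518697; I≈5.009991, D=e−e_prev≈-1.831134; u=0·(-0.518697)+1/2·5.009991+1/2·(-1.831134)≈1.589428; next y=-1/10·2.518697+3/4·1.589428≈0.940201
n=6: y≈0.940201, sp=2, e=sp−y≈1.059799; I≈6.069789, D=e−e_prev≈1.578495; u=0·1.059799+1/2·6.069789+1/2·1.578495≈3.824142; next y=-1/10·0.940201+3/4·3.824142≈2.774087
n=7: y≈2.774087, sp=-1, e=sp−y≈-3.774087; I≈2.295703, D=e−e_prev≈-4.833885; u=0·(-3.774087)+1/2·2.295703+1/2·(-4.833885)≈-1.269091; next y=-1/10·2.774087+3/4·(-1.269091)≈-1.229227
n=8: y≈-1.229227, sp=-1, e=sp−y≈0.229227; I≈2.524930, D=e−e_prev≈4.003314; u=0·0.229227+1/2·2.524930+1/2·4.003314≈3.264122; next y=-1/10·(-1.229227)+3/4·3.264122≈2.571014
n=9: y≈2.571014, sp=-1, e=sp−y≈-3.571014; I≈-1.046084, D=e−e_prev≈-3.800241; u=0·(-3.571014)+1/2·(-1.046084)+1/2·(-3.800241)≈-2.423163; next y=-1/10·2.571014+3/4·(-2.423163)≈-2.074473
n=10: y≈-2.074473, sp=1, e=sp−y≈3.074473; I≈2.028389, D=e−e_prev≈6.645487; u=0·3.074473+1/2·2.028389+1/2·6.645487≈4.336938; next y=-1/10·(-2.074473)+3/4·4.336938≈3.460151
n=11: y≈3.460151, sp=1, e=sp−y≈-2.460151; I≈-0.431762, D=e−e_prev≈-5.534625; u=0·(-2.460151)+1/2·(-0.431762)+1/2·(-5.534625)≈-2.983193; next y=-1/10·3.460151+3/4·(-2.983193)≈-2.583410
n=12: y≈-2.583410, sp=1, e=sp−y≈3.583410; I≈3.151648, D=e−e_prev≈6.043561; u=0·3.583410+1/2·3.151648+1/2·6.043561≈4.597605; next y=-1/10·(-2.583410)+3/4·4.597605≈3.706544
n=13: y≈3.706544, sp=1, e=sp−y≈-2.706544; I≈0.445104, D=e−e_prev≈-6.289954; u=0·(-2.706544)+1/2·0.445104+1/2·(-6.289954)≈-2.922425; next y=-1/10·3.706544+3/4·(-2.922425)≈-2.562474
n=14: y≈-2.562474, sp=1, e=sp−y≈3.562474; I≈4.007577, D=e−e_prev≈6.269018; u=0·3.562474+1/2·4.007577+1/2·6.269018≈5.138298; next y=-1/10·(-2.562474)+3/4·5.138298≈4.109971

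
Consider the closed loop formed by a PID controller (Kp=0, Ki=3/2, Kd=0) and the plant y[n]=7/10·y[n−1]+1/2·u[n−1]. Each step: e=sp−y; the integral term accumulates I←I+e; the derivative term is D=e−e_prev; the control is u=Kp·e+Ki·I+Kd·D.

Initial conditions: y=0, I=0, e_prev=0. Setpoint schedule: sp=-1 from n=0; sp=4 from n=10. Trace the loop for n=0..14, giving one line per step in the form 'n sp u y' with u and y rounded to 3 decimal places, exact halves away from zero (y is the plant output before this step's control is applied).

(exact arithmetic carried between steps; '≈' marks a value shown rounded to 6 d.p. or computed from one; I and e_prev carry over from the previous line; the table rounds u and y to 3 d.p., halves away from zero)
n=0: y=0, sp=-1, e=sp−y=-1; I=-1, D=e−e_prev=-1; u=0·(-1)+3/2·(-1)+0·(-1)=-1.5; next y=7/10·0+1/2·(-1.5)=-0.75
n=1: y=-0.75, sp=-1, e=sp−y=-0.25; I=-1.25, D=e−e_prev=0.75; u=0·(-0.25)+3/2·(-1.25)+0·0.75=-1.875; next y=7/10·(-0.75)+1/2·(-1.875)=-1.4625
n=2: y=-1.4625, sp=-1, e=sp−y=0.4625; I=-0.7875, D=e−e_prev=0.7125; u=0·0.4625+3/2·(-0.7875)+0·0.7125=-1.18125; next y=7/10·(-1.4625)+1/2·(-1.18125)=-1.614375
n=3: y=-1.614375, sp=-1, e=sp−y=0.614375; I=-0.173125, D=e−e_prev=0.151875; u=0·0.614375+3/2·(-0.173125)+0·0.151875≈-0.259688; next y=7/10·(-1.614375)+1/2·(-0.259688)≈-1.259906
n=4: y≈-1.259906, sp=-1, e=sp−y≈0.259906; I≈0.086781, D=e−e_prev≈-0.354469; u=0·0.259906+3/2·0.086781+0·(-0.354469)≈0.130172; next y=7/10·(-1.259906)+1/2·0.130172≈-0.816848
n=5: y≈-0.816848, sp=-1, e=sp−y≈-0.183152; I≈-0.096370, D=e−e_prev≈-0.443058; u=0·(-0.183152)+3/2·(-0.096370)+0·(-0.443058)≈-0.144555; next y=7/10·(-0.816848)+1/2·(-0.144555)≈-0.644072
n=6: y≈-0.644072, sp=-1, e=sp−y≈-0.355928; I≈-0.452299, D=e−e_prev≈-0.172777; u=0·(-0.355928)+3/2·(-0.452299)+0·(-0.172777)≈-0.678448; next y=7/10·(-0.644072)+1/2·(-0.678448)≈-0.790074
n=7: y≈-0.790074, sp=-1, e=sp−y≈-0.209926; I≈-0.662225, D=e−e_prev≈0.146003; u=0·(-0.209926)+3/2·(-0.662225)+0·0.146003≈-0.993337; next y=7/10·(-0.790074)+1/2·(-0.993337)≈-1.049720
n=8: y≈-1.049720, sp=-1, e=sp−y≈0.049720; I≈-0.612504, D=e−e_prev≈0.259646; u=0·0.049720+3/2·(-0.612504)+0·0.259646≈-0.918756; next y=7/10·(-1.049720)+1/2·(-0.918756)≈-1.194182
n=9: y≈-1.194182, sp=-1, e=sp−y≈0.194182; I≈-0.418322, D=e−e_prev≈0.144462; u=0·0.194182+3/2·(-0.418322)+0·0.144462≈-0.627483; next y=7/10·(-1.194182)+1/2·(-0.627483)≈-1.149669
n=10: y≈-1.149669, sp=4, e=sp−y≈5.149669; I≈4.731347, D=e−e_prev≈4.955487; u=0·5.149669+3/2·4.731347+0·4.955487≈7.097021; next y=7/10·(-1.149669)+1/2·7.097021≈2.743742
n=11: y≈2.743742, sp=4, e=sp−y≈1.256258; I≈5.987605, D=e−e_prev≈-3.893411; u=0·1.256258+3/2·5.987605+0·(-3.893411)≈8.981408; next y=7/10·2.743742+1/2·8.981408≈6.411323
n=12: y≈6.411323, sp=4, e=sp−y≈-2.411323; I≈3.576282, D=e−e_prev≈-3.667581; u=0·(-2.411323)+3/2·3.576282+0·(-3.667581)≈5.364423; next y=7/10·6.411323+1/2·5.364423≈7.170138
n=13: y≈7.170138, sp=4, e=sp−y≈-3.170138; I≈0.406144, D=e−e_prev≈-0.758814; u=0·(-3.170138)+3/2·0.406144+0·(-0.758814)≈0.609216; next y=7/10·7.170138+1/2·0.609216≈5.323704
n=14: y≈5.323704, sp=4, e=sp−y≈-1.323704; I≈-0.917560, D=e−e_prev≈1.846433; u=0·(-1.323704)+3/2·(-0.917560)+0·1.846433≈-1.376341; next y=7/10·5.323704+1/2·(-1.376341)≈3.038423

0 -1 -1.500 0.000
1 -1 -1.875 -0.750
2 -1 -1.181 -1.463
3 -1 -0.260 -1.614
4 -1 0.130 -1.260
5 -1 -0.145 -0.817
6 -1 -0.678 -0.644
7 -1 -0.993 -0.790
8 -1 -0.919 -1.050
9 -1 -0.627 -1.194
10 4 7.097 -1.150
11 4 8.981 2.744
12 4 5.364 6.411
13 4 0.609 7.170
14 4 -1.376 5.324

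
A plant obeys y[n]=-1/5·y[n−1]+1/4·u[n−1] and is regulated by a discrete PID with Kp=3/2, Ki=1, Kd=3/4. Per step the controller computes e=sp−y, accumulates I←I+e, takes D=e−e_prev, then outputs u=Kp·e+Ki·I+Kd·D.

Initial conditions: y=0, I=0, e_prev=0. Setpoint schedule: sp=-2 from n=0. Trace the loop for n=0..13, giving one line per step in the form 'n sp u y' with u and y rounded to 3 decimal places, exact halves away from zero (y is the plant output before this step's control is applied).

0 -2 -6.500 0.000
1 -2 -1.719 -1.625
2 -2 -8.254 -0.105
3 -2 -2.711 -2.042
4 -2 -9.885 -0.269
5 -2 -3.304 -2.417
6 -2 -11.241 -0.343
7 -2 -3.545 -2.742
8 -2 -12.415 -0.338
9 -2 -3.505 -3.036
10 -2 -13.486 -0.269
11 -2 -3.233 -3.318
12 -2 -14.514 -0.145
13 -2 -2.762 -3.599

(exact arithmetic carried between steps; '≈' marks a value shown rounded to 6 d.p. or computed from one; I and e_prev carry over from the previous line; the table rounds u and y to 3 d.p., halves away from zero)
n=0: y=0, sp=-2, e=sp−y=-2; I=-2, D=e−e_prev=-2; u=3/2·(-2)+1·(-2)+3/4·(-2)=-6.5; next y=-1/5·0+1/4·(-6.5)=-1.625
n=1: y=-1.625, sp=-2, e=sp−y=-0.375; I=-2.375, D=e−e_prev=1.625; u=3/2·(-0.375)+1·(-2.375)+3/4·1.625=-1.71875; next y=-1/5·(-1.625)+1/4·(-1.71875)≈-0.104688
n=2: y≈-0.104688, sp=-2, e=sp−y≈-1.895313; I≈-4.270313, D=e−e_prev≈-1.520313; u=3/2·(-1.895313)+1·(-4.270313)+3/4·(-1.520313)≈-8.253516; next y=-1/5·(-0.104688)+1/4·(-8.253516)≈-2.042441
n=3: y≈-2.042441, sp=-2, e=sp−y≈0.042441; I≈-4.227871, D=e−e_prev≈1.937754; u=3/2·0.042441+1·(-4.227871)+3/4·1.937754≈-2.710894; next y=-1/5·(-2.042441)+1/4·(-2.710894)≈-0.269235
n=4: y≈-0.269235, sp=-2, e=sp−y≈-1.730765; I≈-5.958636, D=e−e_prev≈-1.773206; u=3/2·(-1.730765)+1·(-5.958636)+3/4·(-1.773206)≈-9.884688; next y=-1/5·(-0.269235)+1/4·(-9.884688)≈-2.417325
n=5: y≈-2.417325, sp=-2, e=sp−y≈0.417325; I≈-5.541311, D=e−e_prev≈2.148090; u=3/2·0.417325+1·(-5.541311)+3/4·2.148090≈-3.304256; next y=-1/5·(-2.417325)+1/4·(-3.304256)≈-0.342599
n=6: y≈-0.342599, sp=-2, e=sp−y≈-1.657401; I≈-7.198712, D=e−e_prev≈-2.074726; u=3/2·(-1.657401)+1·(-7.198712)+3/4·(-2.074726)≈-11.240858; next y=-1/5·(-0.342599)+1/4·(-11.240858)≈-2.741695
n=7: y≈-2.741695, sp=-2, e=sp−y≈0.741695; I≈-6.457017, D=e−e_prev≈2.399096; u=3/2·0.741695+1·(-6.457017)+3/4·2.399096≈-3.545154; next y=-1/5·(-2.741695)+1/4·(-3.545154)≈-0.337949
n=8: y≈-0.337949, sp=-2, e=sp−y≈-1.662051; I≈-8.119068, D=e−e_prev≈-2.403745; u=3/2·(-1.662051)+1·(-8.119068)+3/4·(-2.403745)≈-12.414953; next y=-1/5·(-0.337949)+1/4·(-12.414953)≈-3.036148
n=9: y≈-3.036148, sp=-2, e=sp−y≈1.036148; I≈-7.082920, D=e−e_prev≈2.698199; u=3/2·1.036148+1·(-7.082920)+3/4·2.698199≈-3.505048; next y=-1/5·(-3.036148)+1/4·(-3.505048)≈-0.269032
n=10: y≈-0.269032, sp=-2, e=sp−y≈-1.730968; I≈-8.813887, D=e−e_prev≈-2.767116; u=3/2·(-1.730968)+1·(-8.813887)+3/4·(-2.767116)≈-13.485676; next y=-1/5·(-0.269032)+1/4·(-13.485676)≈-3.317612
n=11: y≈-3.317612, sp=-2, e=sp−y≈1.317612; I≈-7.496275, D=e−e_prev≈3.048580; u=3/2·1.317612+1·(-7.496275)+3/4·3.048580≈-3.233421; next y=-1/5·(-3.317612)+1/4·(-3.233421)≈-0.144833
n=12: y≈-0.144833, sp=-2, e=sp−y≈-1.855167; I≈-9.351442, D=e−e_prev≈-3.172780; u=3/2·(-1.855167)+1·(-9.351442)+3/4·(-3.172780)≈-14.513777; next y=-1/5·(-0.144833)+1/4·(-14.513777)≈-3.599478
n=13: y≈-3.599478, sp=-2, e=sp−y≈1.599478; I≈-7.751964, D=e−e_prev≈3.454645; u=3/2·1.599478+1·(-7.751964)+3/4·3.454645≈-2.761764; next y=-1/5·(-3.599478)+1/4·(-2.761764)≈0.029455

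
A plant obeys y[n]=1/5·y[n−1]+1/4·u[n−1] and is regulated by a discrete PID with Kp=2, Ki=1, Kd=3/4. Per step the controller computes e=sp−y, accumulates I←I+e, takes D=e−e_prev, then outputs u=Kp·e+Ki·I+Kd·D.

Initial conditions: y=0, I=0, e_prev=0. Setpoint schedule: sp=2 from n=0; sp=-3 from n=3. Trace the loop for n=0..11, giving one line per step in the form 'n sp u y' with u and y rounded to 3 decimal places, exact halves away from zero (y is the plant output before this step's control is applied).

0 2 7.500 0.000
1 2 0.969 1.875
2 2 7.217 0.617
3 -3 -16.008 1.928
4 -3 4.588 -3.616
5 -3 -14.104 0.424
6 -3 -0.004 -3.441
7 -3 -12.782 -0.689
8 -3 -3.114 -3.333
9 -3 -11.844 -1.445
10 -3 -5.214 -3.250
11 -3 -11.180 -1.954

(exact arithmetic carried between steps; '≈' marks a value shown rounded to 6 d.p. or computed from one; I and e_prev carry over from the previous line; the table rounds u and y to 3 d.p., halves away from zero)
n=0: y=0, sp=2, e=sp−y=2; I=2, D=e−e_prev=2; u=2·2+1·2+3/4·2=7.5; next y=1/5·0+1/4·7.5=1.875
n=1: y=1.875, sp=2, e=sp−y=0.125; I=2.125, D=e−e_prev=-1.875; u=2·0.125+1·2.125+3/4·(-1.875)=0.96875; next y=1/5·1.875+1/4·0.96875≈0.617188
n=2: y≈0.617188, sp=2, e=sp−y≈1.382813; I≈3.507813, D=e−e_prev≈1.257813; u=2·1.382813+1·3.507813+3/4·1.257813≈7.216797; next y=1/5·0.617188+1/4·7.216797≈1.927637
n=3: y≈1.927637, sp=-3, e=sp−y≈-4.927637; I≈-1.419824, D=e−e_prev≈-6.310449; u=2·(-4.927637)+1·(-1.419824)+3/4·(-6.310449)≈-16.007935; next y=1/5·1.927637+1/4·(-16.007935)≈-3.616456
n=4: y≈-3.616456, sp=-3, e=sp−y≈0.616456; I≈-0.803368, D=e−e_prev≈5.544093; u=2·0.616456+1·(-0.803368)+3/4·5.544093≈4.587614; next y=1/5·(-3.616456)+1/4·4.587614≈0.423612
n=5: y≈0.423612, sp=-3, e=sp−y≈-3.423612; I≈-4.226980, D=e−e_prev≈-4.040069; u=2·(-3.423612)+1·(-4.226980)+3/4·(-4.040069)≈-14.104256; next y=1/5·0.423612+1/4·(-14.104256)≈-3.441342
n=6: y≈-3.441342, sp=-3, e=sp−y≈0.441342; I≈-3.785639, D=e−e_prev≈3.864954; u=2·0.441342+1·(-3.785639)+3/4·3.864954≈-0.004240; next y=1/5·(-3.441342)+1/4·(-0.004240)≈-0.689328
n=7: y≈-0.689328, sp=-3, e=sp−y≈-2.310672; I≈-6.096310, D=e−e_prev≈-2.752013; u=2·(-2.310672)+1·(-6.096310)+3/4·(-2.752013)≈-12.781664; next y=1/5·(-0.689328)+1/4·(-12.781664)≈-3.333282
n=8: y≈-3.333282, sp=-3, e=sp−y≈0.333282; I≈-5.763029, D=e−e_prev≈2.643953; u=2·0.333282+1·(-5.763029)+3/4·2.643953≈-3.113501; next y=1/5·(-3.333282)+1/4·(-3.113501)≈-1.445031
n=9: y≈-1.445031, sp=-3, e=sp−y≈-1.554969; I≈-7.317997, D=e−e_prev≈-1.888250; u=2·(-1.554969)+1·(-7.317997)+3/4·(-1.888250)≈-11.844122; next y=1/5·(-1.445031)+1/4·(-11.844122)≈-3.250037
n=10: y≈-3.250037, sp=-3, e=sp−y≈0.250037; I≈-7.067960, D=e−e_prev≈1.805005; u=2·0.250037+1·(-7.067960)+3/4·1.805005≈-5.214133; next y=1/5·(-3.250037)+1/4·(-5.214133)≈-1.953541
n=11: y≈-1.953541, sp=-3, e=sp−y≈-1.046459; I≈-8.114420, D=e−e_prev≈-1.296496; u=2·(-1.046459)+1·(-8.114420)+3/4·(-1.296496)≈-11.179711; next y=1/5·(-1.953541)+1/4·(-11.179711)≈-3.185636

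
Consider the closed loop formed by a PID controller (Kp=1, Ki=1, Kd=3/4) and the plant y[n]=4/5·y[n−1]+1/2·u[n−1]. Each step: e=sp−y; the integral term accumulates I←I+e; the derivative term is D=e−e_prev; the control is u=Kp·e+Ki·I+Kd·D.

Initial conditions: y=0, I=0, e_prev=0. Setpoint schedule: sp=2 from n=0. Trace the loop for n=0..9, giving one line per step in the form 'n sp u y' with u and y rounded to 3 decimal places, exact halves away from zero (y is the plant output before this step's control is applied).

0 2 5.500 0.000
1 2 -1.563 2.750
2 2 3.411 1.419
3 2 -0.916 2.840
4 2 2.132 1.814
5 2 -0.385 2.517
6 2 1.539 1.821
7 2 0.081 2.226
8 2 1.272 1.822
9 2 0.400 2.093

(exact arithmetic carried between steps; '≈' marks a value shown rounded to 6 d.p. or computed from one; I and e_prev carry over from the previous line; the table rounds u and y to 3 d.p., halves away from zero)
n=0: y=0, sp=2, e=sp−y=2; I=2, D=e−e_prev=2; u=1·2+1·2+3/4·2=5.5; next y=4/5·0+1/2·5.5=2.75
n=1: y=2.75, sp=2, e=sp−y=-0.75; I=1.25, D=e−e_prev=-2.75; u=1·(-0.75)+1·1.25+3/4·(-2.75)=-1.5625; next y=4/5·2.75+1/2·(-1.5625)=1.41875
n=2: y=1.41875, sp=2, e=sp−y=0.58125; I=1.83125, D=e−e_prev=1.33125; u=1·0.58125+1·1.83125+3/4·1.33125≈3.410938; next y=4/5·1.41875+1/2·3.410938≈2.840469
n=3: y≈2.840469, sp=2, e=sp−y≈-0.840469; I≈0.990781, D=e−e_prev≈-1.421719; u=1·(-0.840469)+1·0.990781+3/4·(-1.421719)≈-0.915977; next y=4/5·2.840469+1/2·(-0.915977)≈1.814387
n=4: y≈1.814387, sp=2, e=sp−y≈0.185613; I≈1.176395, D=e−e_prev≈1.026082; u=1·0.185613+1·1.176395+3/4·1.026082≈2.131569; next y=4/5·1.814387+1/2·2.131569≈2.517294
n=5: y≈2.517294, sp=2, e=sp−y≈-0.517294; I≈0.659100, D=e−e_prev≈-0.702907; u=1·(-0.517294)+1·0.659100+3/4·(-0.702907)≈-0.385374; next y=4/5·2.517294+1/2·(-0.385374)≈1.821148
n=6: y≈1.821148, sp=2, e=sp−y≈0.178852; I≈0.837952, D=e−e_prev≈0.696146; u=1·0.178852+1·0.837952+3/4·0.696146≈1.538913; next y=4/5·1.821148+1/2·1.538913≈2.226375
n=7: y≈2.226375, sp=2, e=sp−y≈-0.226375; I≈0.611577, D=e−e_prev≈-0.405227; u=1·(-0.226375)+1·0.611577+3/4·(-0.405227)≈0.081281; next y=4/5·2.226375+1/2·0.081281≈1.821741
n=8: y≈1.821741, sp=2, e=sp−y≈0.178259; I≈0.789836, D=e−e_prev≈0.404634; u=1·0.178259+1·0.789836+3/4·0.404634≈1.271571; next y=4/5·1.821741+1/2·1.271571≈2.093178
n=9: y≈2.093178, sp=2, e=sp−y≈-0.093178; I≈0.696658, D=e−e_prev≈-0.271437; u=1·(-0.093178)+1·0.696658+3/4·(-0.271437)≈0.399902; next y=4/5·2.093178+1/2·0.399902≈1.874493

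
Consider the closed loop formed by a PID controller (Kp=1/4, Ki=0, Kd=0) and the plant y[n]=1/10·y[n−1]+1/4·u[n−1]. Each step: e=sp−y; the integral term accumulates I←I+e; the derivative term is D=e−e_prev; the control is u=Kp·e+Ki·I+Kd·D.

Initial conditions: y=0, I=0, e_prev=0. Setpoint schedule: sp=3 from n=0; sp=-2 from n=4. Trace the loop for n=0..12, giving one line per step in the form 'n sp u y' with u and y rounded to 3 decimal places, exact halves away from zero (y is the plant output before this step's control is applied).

0 3 0.750 0.000
1 3 0.703 0.188
2 3 0.701 0.195
3 3 0.701 0.195
4 -2 -0.549 0.195
5 -2 -0.471 -0.118
6 -2 -0.468 -0.129
7 -2 -0.468 -0.130
8 -2 -0.468 -0.130
9 -2 -0.468 -0.130
10 -2 -0.468 -0.130
11 -2 -0.468 -0.130
12 -2 -0.468 -0.130

(exact arithmetic carried between steps; '≈' marks a value shown rounded to 6 d.p. or computed from one; I and e_prev carry over from the previous line; the table rounds u and y to 3 d.p., halves away from zero)
n=0: y=0, sp=3, e=sp−y=3; I=3, D=e−e_prev=3; u=1/4·3+0·3+0·3=0.75; next y=1/10·0+1/4·0.75=0.1875
n=1: y=0.1875, sp=3, e=sp−y=2.8125; I=5.8125, D=e−e_prev=-0.1875; u=1/4·2.8125+0·5.8125+0·(-0.1875)=0.703125; next y=1/10·0.1875+1/4·0.703125≈0.194531
n=2: y≈0.194531, sp=3, e=sp−y≈2.805469; I≈8.617969, D=e−e_prev≈-0.007031; u=1/4·2.805469+0·8.617969+0·(-0.007031)≈0.701367; next y=1/10·0.194531+1/4·0.701367≈0.194795
n=3: y≈0.194795, sp=3, e=sp−y≈2.805205; I≈11.423174, D=e−e_prev≈-0.000264; u=1/4·2.805205+0·11.423174+0·(-0.000264)≈0.701301; next y=1/10·0.194795+1/4·0.701301≈0.194805
n=4: y≈0.194805, sp=-2, e=sp−y≈-2.194805; I≈9.228369, D=e−e_prev≈-5.000010; u=1/4·(-2.194805)+0·9.228369+0·(-5.000010)≈-0.548701; next y=1/10·0.194805+1/4·(-0.548701)≈-0.117695
n=5: y≈-0.117695, sp=-2, e=sp−y≈-1.882305; I≈7.346064, D=e−e_prev≈0.312500; u=1/4·(-1.882305)+0·7.346064+0·0.312500≈-0.470576; next y=1/10·(-0.117695)+1/4·(-0.470576)≈-0.129414
n=6: y≈-0.129414, sp=-2, e=sp−y≈-1.870586; I≈5.475477, D=e−e_prev≈0.011719; u=1/4·(-1.870586)+0·5.475477+0·0.011719≈-0.467647; next y=1/10·(-0.129414)+1/4·(-0.467647)≈-0.129853
n=7: y≈-0.129853, sp=-2, e=sp−y≈-1.870147; I≈3.605330, D=e−e_prev≈0.000439; u=1/4·(-1.870147)+0·3.605330+0·0.000439≈-0.467537; next y=1/10·(-0.129853)+1/4·(-0.467537)≈-0.129869
n=8: y≈-0.129869, sp=-2, e=sp−y≈-1.870131; I≈1.735200, D=e−e_prev≈0.000016; u=1/4·(-1.870131)+0·1.735200+0·0.000016≈-0.467533; next y=1/10·(-0.129869)+1/4·(-0.467533)≈-0.129870
n=9: y≈-0.129870, sp=-2, e=sp−y≈-1.870130; I≈-0.134930, D=e−e_prev≈0.000001; u=1/4·(-1.870130)+0·(-0.134930)+0·0.000001≈-0.467532; next y=1/10·(-0.129870)+1/4·(-0.467532)≈-0.129870
n=10: y≈-0.129870, sp=-2, e=sp−y≈-1.870130; I≈-2.005060, D=e−e_prev≈0.000000; u=1/4·(-1.870130)+0·(-2.005060)+0·0.000000≈-0.467532; next y=1/10·(-0.129870)+1/4·(-0.467532)≈-0.129870
n=11: y≈-0.129870, sp=-2, e=sp−y≈-1.870130; I≈-3.875190, D=e−e_prev≈0.000000; u=1/4·(-1.870130)+0·(-3.875190)+0·0.000000≈-0.467532; next y=1/10·(-0.129870)+1/4·(-0.467532)≈-0.129870
n=12: y≈-0.129870, sp=-2, e=sp−y≈-1.870130; I≈-5.745320, D=e−e_prev≈0.000000; u=1/4·(-1.870130)+0·(-5.745320)+0·0.000000≈-0.467532; next y=1/10·(-0.129870)+1/4·(-0.467532)≈-0.129870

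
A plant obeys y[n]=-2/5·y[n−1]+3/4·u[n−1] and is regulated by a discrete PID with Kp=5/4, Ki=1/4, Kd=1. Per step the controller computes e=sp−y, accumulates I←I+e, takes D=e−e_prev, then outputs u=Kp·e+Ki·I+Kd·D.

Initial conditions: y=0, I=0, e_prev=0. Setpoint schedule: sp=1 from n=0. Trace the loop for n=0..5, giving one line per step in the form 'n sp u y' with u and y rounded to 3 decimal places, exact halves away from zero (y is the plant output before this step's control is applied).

(exact arithmetic carried between steps; '≈' marks a value shown rounded to 6 d.p. or computed from one; I and e_prev carry over from the previous line; the table rounds u and y to 3 d.p., halves away from zero)
n=0: y=0, sp=1, e=sp−y=1; I=1, D=e−e_prev=1; u=5/4·1+1/4·1+1·1=2.5; next y=-2/5·0+3/4·2.5=1.875
n=1: y=1.875, sp=1, e=sp−y=-0.875; I=0.125, D=e−e_prev=-1.875; u=5/4·(-0.875)+1/4·0.125+1·(-1.875)=-2.9375; next y=-2/5·1.875+3/4·(-2.9375)=-2.953125
n=2: y=-2.953125, sp=1, e=sp−y=3.953125; I=4.078125, D=e−e_prev=4.828125; u=5/4·3.953125+1/4·4.078125+1·4.828125≈10.789063; next y=-2/5·(-2.953125)+3/4·10.789063≈9.273047
n=3: y≈9.273047, sp=1, e=sp−y≈-8.273047; I≈-4.194922, D=e−e_prev≈-12.226172; u=5/4·(-8.273047)+1/4·(-4.194922)+1·(-12.226172)≈-23.616211; next y=-2/5·9.273047+3/4·(-23.616211)≈-21.421377
n=4: y≈-21.421377, sp=1, e=sp−y≈22.421377; I≈18.226455, D=e−e_prev≈30.694424; u=5/4·22.421377+1/4·18.226455+1·30.694424≈63.277759; next y=-2/5·(-21.421377)+3/4·63.277759≈56.026870
n=5: y≈56.026870, sp=1, e=sp−y≈-55.026870; I≈-36.800415, D=e−e_prev≈-77.448247; u=5/4·(-55.026870)+1/4·(-36.800415)+1·(-77.448247)≈-155.431938; next y=-2/5·56.026870+3/4·(-155.431938)≈-138.984701

0 1 2.500 0.000
1 1 -2.938 1.875
2 1 10.789 -2.953
3 1 -23.616 9.273
4 1 63.278 -21.421
5 1 -155.432 56.027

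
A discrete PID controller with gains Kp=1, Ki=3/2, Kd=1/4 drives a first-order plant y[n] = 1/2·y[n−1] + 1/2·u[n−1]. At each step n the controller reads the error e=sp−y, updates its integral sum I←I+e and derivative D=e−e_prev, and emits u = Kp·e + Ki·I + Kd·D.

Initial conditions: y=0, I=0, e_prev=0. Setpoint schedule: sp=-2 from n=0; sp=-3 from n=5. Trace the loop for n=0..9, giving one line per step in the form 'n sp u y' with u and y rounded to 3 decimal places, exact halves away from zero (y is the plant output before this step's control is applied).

0 -2 -5.500 0.000
1 -2 -0.438 -2.750
2 -2 -3.180 -1.594
3 -2 -1.319 -2.387
4 -2 -2.405 -1.853
5 -3 -4.483 -2.129
6 -3 -2.372 -3.306
7 -3 -3.492 -2.839
8 -3 -2.719 -3.165
9 -3 -3.166 -2.942

(exact arithmetic carried between steps; '≈' marks a value shown rounded to 6 d.p. or computed from one; I and e_prev carry over from the previous line; the table rounds u and y to 3 d.p., halves away from zero)
n=0: y=0, sp=-2, e=sp−y=-2; I=-2, D=e−e_prev=-2; u=1·(-2)+3/2·(-2)+1/4·(-2)=-5.5; next y=1/2·0+1/2·(-5.5)=-2.75
n=1: y=-2.75, sp=-2, e=sp−y=0.75; I=-1.25, D=e−e_prev=2.75; u=1·0.75+3/2·(-1.25)+1/4·2.75=-0.4375; next y=1/2·(-2.75)+1/2·(-0.4375)=-1.59375
n=2: y=-1.59375, sp=-2, e=sp−y=-0.40625; I=-1.65625, D=e−e_prev=-1.15625; u=1·(-0.40625)+3/2·(-1.65625)+1/4·(-1.15625)≈-3.179688; next y=1/2·(-1.59375)+1/2·(-3.179688)≈-2.386719
n=3: y≈-2.386719, sp=-2, e=sp−y≈0.386719; I≈-1.269531, D=e−e_prev≈0.792969; u=1·0.386719+3/2·(-1.269531)+1/4·0.792969≈-1.319336; next y=1/2·(-2.386719)+1/2·(-1.319336)≈-1.853027
n=4: y≈-1.853027, sp=-2, e=sp−y≈-0.146973; I≈-1.416504, D=e−e_prev≈-0.533691; u=1·(-0.146973)+3/2·(-1.416504)+1/4·(-0.533691)≈-2.405151; next y=1/2·(-1.853027)+1/2·(-2.405151)≈-2.129089
n=5: y≈-2.129089, sp=-3, e=sp−y≈-0.870911; I≈-2.287415, D=e−e_prev≈-0.723938; u=1·(-0.870911)+3/2·(-2.287415)+1/4·(-0.723938)≈-4.483017; next y=1/2·(-2.129089)+1/2·(-4.483017)≈-3.306053
n=6: y≈-3.306053, sp=-3, e=sp−y≈0.306053; I≈-1.981361, D=e−e_prev≈1.176964; u=1·0.306053+3/2·(-1.981361)+1/4·1.176964≈-2.371748; next y=1/2·(-3.306053)+1/2·(-2.371748)≈-2.838901
n=7: y≈-2.838901, sp=-3, e=sp−y≈-0.161099; I≈-2.142461, D=e−e_prev≈-0.467153; u=1·(-0.161099)+3/2·(-2.142461)+1/4·(-0.467153)≈-3.491579; next y=1/2·(-2.838901)+1/2·(-3.491579)≈-3.165240
n=8: y≈-3.165240, sp=-3, e=sp−y≈0.165240; I≈-1.977221, D=e−e_prev≈0.326339; u=1·0.165240+3/2·(-1.977221)+1/4·0.326339≈-2.719007; next y=1/2·(-3.165240)+1/2·(-2.719007)≈-2.942123
n=9: y≈-2.942123, sp=-3, e=sp−y≈-0.057877; I≈-2.035098, D=e−e_prev≈-0.223116; u=1·(-0.057877)+3/2·(-2.035098)+1/4·(-0.223116)≈-3.166302; next y=1/2·(-2.942123)+1/2·(-3.166302)≈-3.054213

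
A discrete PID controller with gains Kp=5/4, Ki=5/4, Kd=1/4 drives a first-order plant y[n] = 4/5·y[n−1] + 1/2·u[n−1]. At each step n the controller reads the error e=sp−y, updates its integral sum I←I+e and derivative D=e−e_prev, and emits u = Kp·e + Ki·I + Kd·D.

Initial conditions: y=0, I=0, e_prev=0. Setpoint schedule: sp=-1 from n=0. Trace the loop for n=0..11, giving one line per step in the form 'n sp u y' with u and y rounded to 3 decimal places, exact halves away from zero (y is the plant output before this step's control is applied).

(exact arithmetic carried between steps; '≈' marks a value shown rounded to 6 d.p. or computed from one; I and e_prev carry over from the previous line; the table rounds u and y to 3 d.p., halves away from zero)
n=0: y=0, sp=-1, e=sp−y=-1; I=-1, D=e−e_prev=-1; u=5/4·(-1)+5/4·(-1)+1/4·(-1)=-2.75; next y=4/5·0+1/2·(-2.75)=-1.375
n=1: y=-1.375, sp=-1, e=sp−y=0.375; I=-0.625, D=e−e_prev=1.375; u=5/4·0.375+5/4·(-0.625)+1/4·1.375=0.03125; next y=4/5·(-1.375)+1/2·0.03125=-1.084375
n=2: y=-1.084375, sp=-1, e=sp−y=0.084375; I=-0.540625, D=e−e_prev=-0.290625; u=5/4·0.084375+5/4·(-0.540625)+1/4·(-0.290625)≈-0.642969; next y=4/5·(-1.084375)+1/2·(-0.642969)≈-1.188984
n=3: y≈-1.188984, sp=-1, e=sp−y≈0.188984; I≈-0.351641, D=e−e_prev≈0.104609; u=5/4·0.188984+5/4·(-0.351641)+1/4·0.104609≈-0.177168; next y=4/5·(-1.188984)+1/2·(-0.177168)≈-1.039771
n=4: y≈-1.039771, sp=-1, e=sp−y≈0.039771; I≈-0.311869, D=e−e_prev≈-0.149213; u=5/4·0.039771+5/4·(-0.311869)+1/4·(-0.149213)≈-0.377425; next y=4/5·(-1.039771)+1/2·(-0.377425)≈-1.020530
n=5: y≈-1.020530, sp=-1, e=sp−y≈0.020530; I≈-0.291339, D=e−e_prev≈-0.019242; u=5/4·0.020530+5/4·(-0.291339)+1/4·(-0.019242)≈-0.343322; next y=4/5·(-1.020530)+1/2·(-0.343322)≈-0.988085
n=6: y≈-0.988085, sp=-1, e=sp−y≈-0.011915; I≈-0.303254, D=e−e_prev≈-0.032445; u=5/4·(-0.011915)+5/4·(-0.303254)+1/4·(-0.032445)≈-0.402073; next y=4/5·(-0.988085)+1/2·(-0.402073)≈-0.991504
n=7: y≈-0.991504, sp=-1, e=sp−y≈-0.008496; I≈-0.311750, D=e−e_prev≈0.003419; u=5/4·(-0.008496)+5/4·(-0.311750)+1/4·0.003419≈-0.399452; next y=4/5·(-0.991504)+1/2·(-0.399452)≈-0.992930
n=8: y≈-0.992930, sp=-1, e=sp−y≈-0.007070; I≈-0.318820, D=e−e_prev≈0.001425; u=5/4·(-0.007070)+5/4·(-0.318820)+1/4·0.001425≈-0.407007; next y=4/5·(-0.992930)+1/2·(-0.407007)≈-0.997847
n=9: y≈-0.997847, sp=-1, e=sp−y≈-0.002153; I≈-0.320973, D=e−e_prev≈0.004918; u=5/4·(-0.002153)+5/4·(-0.320973)+1/4·0.004918≈-0.402678; next y=4/5·(-0.997847)+1/2·(-0.402678)≈-0.999617
n=10: y≈-0.999617, sp=-1, e=sp−y≈-0.000383; I≈-0.321356, D=e−e_prev≈0.001769; u=5/4·(-0.000383)+5/4·(-0.321356)+1/4·0.001769≈-0.401732; next y=4/5·(-0.999617)+1/2·(-0.401732)≈-1.000559
n=11: y≈-1.000559, sp=-1, e=sp−y≈0.000559; I≈-0.320797, D=e−e_prev≈0.000943; u=5/4·0.000559+5/4·(-0.320797)+1/4·0.000943≈-0.400061; next y=4/5·(-1.000559)+1/2·(-0.400061)≈-1.000478

0 -1 -2.750 0.000
1 -1 0.031 -1.375
2 -1 -0.643 -1.084
3 -1 -0.177 -1.189
4 -1 -0.377 -1.040
5 -1 -0.343 -1.021
6 -1 -0.402 -0.988
7 -1 -0.399 -0.992
8 -1 -0.407 -0.993
9 -1 -0.403 -0.998
10 -1 -0.402 -1.000
11 -1 -0.400 -1.001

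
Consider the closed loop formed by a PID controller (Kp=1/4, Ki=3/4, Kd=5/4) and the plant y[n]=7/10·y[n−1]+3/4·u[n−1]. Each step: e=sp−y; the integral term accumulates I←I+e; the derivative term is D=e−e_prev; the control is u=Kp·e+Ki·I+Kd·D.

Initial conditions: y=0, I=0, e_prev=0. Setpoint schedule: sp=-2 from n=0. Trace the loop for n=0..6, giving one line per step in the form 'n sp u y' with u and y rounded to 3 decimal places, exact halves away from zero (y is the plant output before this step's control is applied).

0 -2 -4.500 0.000
1 -2 4.094 -3.375
2 -2 -8.280 0.708
3 -2 9.243 -5.715
4 -2 -15.454 2.932
5 -2 19.713 -9.538
6 -2 -29.925 8.108

(exact arithmetic carried between steps; '≈' marks a value shown rounded to 6 d.p. or computed from one; I and e_prev carry over from the previous line; the table rounds u and y to 3 d.p., halves away from zero)
n=0: y=0, sp=-2, e=sp−y=-2; I=-2, D=e−e_prev=-2; u=1/4·(-2)+3/4·(-2)+5/4·(-2)=-4.5; next y=7/10·0+3/4·(-4.5)=-3.375
n=1: y=-3.375, sp=-2, e=sp−y=1.375; I=-0.625, D=e−e_prev=3.375; u=1/4·1.375+3/4·(-0.625)+5/4·3.375=4.09375; next y=7/10·(-3.375)+3/4·4.09375≈0.707813
n=2: y≈0.707813, sp=-2, e=sp−y≈-2.707813; I≈-3.332813, D=e−e_prev≈-4.082813; u=1/4·(-2.707813)+3/4·(-3.332813)+5/4·(-4.082813)≈-8.280078; next y=7/10·0.707813+3/4·(-8.280078)≈-5.714590
n=3: y≈-5.714590, sp=-2, e=sp−y≈3.714590; I≈0.381777, D=e−e_prev≈6.422402; u=1/4·3.714590+3/4·0.381777+5/4·6.422402≈9.242983; next y=7/10·(-5.714590)+3/4·9.242983≈2.932025
n=4: y≈2.932025, sp=-2, e=sp−y≈-4.932025; I≈-4.550247, D=e−e_prev≈-8.646615; u=1/4·(-4.932025)+3/4·(-4.550247)+5/4·(-8.646615)≈-15.453960; next y=7/10·2.932025+3/4·(-15.453960)≈-9.538053
n=5: y≈-9.538053, sp=-2, e=sp−y≈7.538053; I≈2.987805, D=e−e_prev≈12.470077; u=1/4·7.538053+3/4·2.987805+5/4·12.470077≈19.712964; next y=7/10·(-9.538053)+3/4·19.712964≈8.108086
n=6: y≈8.108086, sp=-2, e=sp−y≈-10.108086; I≈-7.120281, D=e−e_prev≈-17.646138; u=1/4·(-10.108086)+3/4·(-7.120281)+5/4·(-17.646138)≈-29.924905; next y=7/10·8.108086+3/4·(-29.924905)≈-16.768019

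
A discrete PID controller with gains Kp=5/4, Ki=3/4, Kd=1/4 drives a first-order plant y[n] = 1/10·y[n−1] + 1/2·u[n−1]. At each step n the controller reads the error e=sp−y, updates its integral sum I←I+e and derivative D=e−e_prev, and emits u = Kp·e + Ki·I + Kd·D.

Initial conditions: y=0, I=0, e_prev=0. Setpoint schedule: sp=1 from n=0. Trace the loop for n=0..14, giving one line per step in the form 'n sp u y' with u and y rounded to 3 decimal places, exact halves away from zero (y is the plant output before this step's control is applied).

(exact arithmetic carried between steps; '≈' marks a value shown rounded to 6 d.p. or computed from one; I and e_prev carry over from the previous line; the table rounds u and y to 3 d.p., halves away from zero)
n=0: y=0, sp=1, e=sp−y=1; I=1, D=e−e_prev=1; u=5/4·1+3/4·1+1/4·1=2.25; next y=1/10·0+1/2·2.25=1.125
n=1: y=1.125, sp=1, e=sp−y=-0.125; I=0.875, D=e−e_prev=-1.125; u=5/4·(-0.125)+3/4·0.875+1/4·(-1.125)=0.21875; next y=1/10·1.125+1/2·0.21875=0.221875
n=2: y=0.221875, sp=1, e=sp−y=0.778125; I=1.653125, D=e−e_prev=0.903125; u=5/4·0.778125+3/4·1.653125+1/4·0.903125≈2.438281; next y=1/10·0.221875+1/2·2.438281≈1.241328
n=3: y≈1.241328, sp=1, e=sp−y≈-0.241328; I≈1.411797, D=e−e_prev≈-1.019453; u=5/4·(-0.241328)+3/4·1.411797+1/4·(-1.019453)≈0.502324; next y=1/10·1.241328+1/2·0.502324≈0.375295
n=4: y≈0.375295, sp=1, e=sp−y≈0.624705; I≈2.036502, D=e−e_prev≈0.866033; u=5/4·0.624705+3/4·2.036502+1/4·0.866033≈2.524766; next y=1/10·0.375295+1/2·2.524766≈1.299913
n=5: y≈1.299913, sp=1, e=sp−y≈-0.299913; I≈1.736589, D=e−e_prev≈-0.924618; u=5/4·(-0.299913)+3/4·1.736589+1/4·(-0.924618)≈0.696397; next y=1/10·1.299913+1/2·0.696397≈0.478190
n=6: y≈0.478190, sp=1, e=sp−y≈0.521810; I≈2.258400, D=e−e_prev≈0.821723; u=5/4·0.521810+3/4·2.258400+1/4·0.821723≈2.551493; next y=1/10·0.478190+1/2·2.551493≈1.323566
n=7: y≈1.323566, sp=1, e=sp−y≈-0.323566; I≈1.934834, D=e−e_prev≈-0.845376; u=5/4·(-0.323566)+3/4·1.934834+1/4·(-0.845376)≈0.835325; next y=1/10·1.323566+1/2·0.835325≈0.550019
n=8: y≈0.550019, sp=1, e=sp−y≈0.449981; I≈2.384815, D=e−e_prev≈0.773547; u=5/4·0.449981+3/4·2.384815+1/4·0.773547≈2.544475; next y=1/10·0.550019+1/2·2.544475≈1.327239
n=9: y≈1.327239, sp=1, e=sp−y≈-0.327239; I≈2.057576, D=e−e_prev≈-0.777220; u=5/4·(-0.327239)+3/4·2.057576+1/4·(-0.777220)≈0.939828; next y=1/10·1.327239+1/2·0.939828≈0.602638
n=10: y≈0.602638, sp=1, e=sp−y≈0.397362; I≈2.454938, D=e−e_prev≈0.724601; u=5/4·0.397362+3/4·2.454938+1/4·0.724601≈2.519057; next y=1/10·0.602638+1/2·2.519057≈1.319792
n=11: y≈1.319792, sp=1, e=sp−y≈-0.319792; I≈2.135146, D=e−e_prev≈-0.717154; u=5/4·(-0.319792)+3/4·2.135146+1/4·(-0.717154)≈1.022331; next y=1/10·1.319792+1/2·1.022331≈0.643145
n=12: y≈0.643145, sp=1, e=sp−y≈0.356855; I≈2.492001, D=e−e_prev≈0.676647; u=5/4·0.356855+3/4·2.492001+1/4·0.676647≈2.484232; next y=1/10·0.643145+1/2·2.484232≈1.306430
n=13: y≈1.306430, sp=1, e=sp−y≈-0.306430; I≈2.185571, D=e−e_prev≈-0.663286; u=5/4·(-0.306430)+3/4·2.185571+1/4·(-0.663286)≈1.090319; next y=1/10·1.306430+1/2·1.090319≈0.675802
n=14: y≈0.675802, sp=1, e=sp−y≈0.324198; I≈2.509769, D=e−e_prev≈0.630628; u=5/4·0.324198+3/4·2.509769+1/4·0.630628≈2.445230; next y=1/10·0.675802+1/2·2.445230≈1.290195

0 1 2.250 0.000
1 1 0.219 1.125
2 1 2.438 0.222
3 1 0.502 1.241
4 1 2.525 0.375
5 1 0.696 1.300
6 1 2.551 0.478
7 1 0.835 1.324
8 1 2.544 0.550
9 1 0.940 1.327
10 1 2.519 0.603
11 1 1.022 1.320
12 1 2.484 0.643
13 1 1.090 1.306
14 1 2.445 0.676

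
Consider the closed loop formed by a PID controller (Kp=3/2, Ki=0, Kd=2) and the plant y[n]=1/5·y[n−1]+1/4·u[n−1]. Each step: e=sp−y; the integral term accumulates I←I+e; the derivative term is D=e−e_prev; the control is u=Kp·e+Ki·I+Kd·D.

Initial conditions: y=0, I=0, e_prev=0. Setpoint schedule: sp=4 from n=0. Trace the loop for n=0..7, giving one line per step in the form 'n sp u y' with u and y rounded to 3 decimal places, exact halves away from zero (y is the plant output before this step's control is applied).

0 4 14.000 0.000
1 4 -6.250 3.500
2 4 16.019 -0.863
3 4 -9.138 3.832
4 4 18.977 -1.518
5 4 -12.579 4.441
6 4 22.779 -2.256
7 4 -16.865 5.243

(exact arithmetic carried between steps; '≈' marks a value shown rounded to 6 d.p. or computed from one; I and e_prev carry over from the previous line; the table rounds u and y to 3 d.p., halves away from zero)
n=0: y=0, sp=4, e=sp−y=4; I=4, D=e−e_prev=4; u=3/2·4+0·4+2·4=14; next y=1/5·0+1/4·14=3.5
n=1: y=3.5, sp=4, e=sp−y=0.5; I=4.5, D=e−e_prev=-3.5; u=3/2·0.5+0·4.5+2·(-3.5)=-6.25; next y=1/5·3.5+1/4·(-6.25)=-0.8625
n=2: y=-0.8625, sp=4, e=sp−y=4.8625; I=9.3625, D=e−e_prev=4.3625; u=3/2·4.8625+0·9.3625+2·4.3625=16.01875; next y=1/5·(-0.8625)+1/4·16.01875≈3.832188
n=3: y≈3.832188, sp=4, e=sp−y≈0.167813; I≈9.530313, D=e−e_prev≈-4.694688; u=3/2·0.167813+0·9.530313+2·(-4.694688)≈-9.137656; next y=1/5·3.832188+1/4·(-9.137656)≈-1.517977
n=4: y≈-1.517977, sp=4, e=sp−y≈5.517977; I≈15.048289, D=e−e_prev≈5.350164; u=3/2·5.517977+0·15.048289+2·5.350164≈18.977293; next y=1/5·(-1.517977)+1/4·18.977293≈4.440728
n=5: y≈4.440728, sp=4, e=sp−y≈-0.440728; I≈14.607561, D=e−e_prev≈-5.958704; u=3/2·(-0.440728)+0·14.607561+2·(-5.958704)≈-12.578501; next y=1/5·4.440728+1/4·(-12.578501)≈-2.256480
n=6: y≈-2.256480, sp=4, e=sp−y≈6.256480; I≈20.864041, D=e−e_prev≈6.697208; u=3/2·6.256480+0·20.864041+2·6.697208≈22.779135; next y=1/5·(-2.256480)+1/4·22.779135≈5.243488
n=7: y≈5.243488, sp=4, e=sp−y≈-1.243488; I≈19.620553, D=e−e_prev≈-7.499967; u=3/2·(-1.243488)+0·19.620553+2·(-7.499967)≈-16.865166; next y=1/5·5.243488+1/4·(-16.865166)≈-3.167594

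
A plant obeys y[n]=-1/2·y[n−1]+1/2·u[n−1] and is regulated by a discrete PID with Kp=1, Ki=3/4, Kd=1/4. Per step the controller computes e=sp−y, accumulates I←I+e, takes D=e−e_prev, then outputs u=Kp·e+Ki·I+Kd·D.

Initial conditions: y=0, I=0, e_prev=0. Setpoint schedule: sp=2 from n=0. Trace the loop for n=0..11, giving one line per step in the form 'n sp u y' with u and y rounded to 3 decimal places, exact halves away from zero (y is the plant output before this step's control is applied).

0 2 4.000 0.000
1 2 1.000 2.000
2 2 6.500 -0.500
3 2 -0.250 3.500
4 2 10.375 -1.875
5 2 -4.063 6.125
6 2 17.281 -5.094
7 2 -12.766 11.188
8 2 30.742 -11.977
9 2 -31.238 21.359
10 2 57.893 -26.299
11 2 -69.587 42.096

(exact arithmetic carried between steps; '≈' marks a value shown rounded to 6 d.p. or computed from one; I and e_prev carry over from the previous line; the table rounds u and y to 3 d.p., halves away from zero)
n=0: y=0, sp=2, e=sp−y=2; I=2, D=e−e_prev=2; u=1·2+3/4·2+1/4·2=4; next y=-1/2·0+1/2·4=2
n=1: y=2, sp=2, e=sp−y=0; I=2, D=e−e_prev=-2; u=1·0+3/4·2+1/4·(-2)=1; next y=-1/2·2+1/2·1=-0.5
n=2: y=-0.5, sp=2, e=sp−y=2.5; I=4.5, D=e−e_prev=2.5; u=1·2.5+3/4·4.5+1/4·2.5=6.5; next y=-1/2·(-0.5)+1/2·6.5=3.5
n=3: y=3.5, sp=2, e=sp−y=-1.5; I=3, D=e−e_prev=-4; u=1·(-1.5)+3/4·3+1/4·(-4)=-0.25; next y=-1/2·3.5+1/2·(-0.25)=-1.875
n=4: y=-1.875, sp=2, e=sp−y=3.875; I=6.875, D=e−e_prev=5.375; u=1·3.875+3/4·6.875+1/4·5.375=10.375; next y=-1/2·(-1.875)+1/2·10.375=6.125
n=5: y=6.125, sp=2, e=sp−y=-4.125; I=2.75, D=e−e_prev=-8; u=1·(-4.125)+3/4·2.75+1/4·(-8)=-4.0625; next y=-1/2·6.125+1/2·(-4.0625)=-5.09375
n=6: y=-5.09375, sp=2, e=sp−y=7.09375; I=9.84375, D=e−e_prev=11.21875; u=1·7.09375+3/4·9.84375+1/4·11.21875=17.28125; next y=-1/2·(-5.09375)+1/2·17.28125=11.1875
n=7: y=11.1875, sp=2, e=sp−y=-9.1875; I=0.65625, D=e−e_prev=-16.28125; u=1·(-9.1875)+3/4·0.65625+1/4·(-16.28125)=-12.765625; next y=-1/2·11.1875+1/2·(-12.765625)≈-11.976563
n=8: y≈-11.976563, sp=2, e=sp−y≈13.976563; I≈14.632813, D=e−e_prev≈23.164063; u=1·13.976563+3/4·14.632813+1/4·23.164063≈30.742188; next y=-1/2·(-11.976563)+1/2·30.742188≈21.359375
n=9: y=21.359375, sp=2, e=sp−y=-19.359375; I≈-4.726563, D=e−e_prev≈-33.335938; u=1·(-19.359375)+3/4·(-4.726563)+1/4·(-33.335938)≈-31.238281; next y=-1/2·21.359375+1/2·(-31.238281)≈-26.298828
n=10: y≈-26.298828, sp=2, e=sp−y≈28.298828; I≈23.572266, D=e−e_prev≈47.658203; u=1·28.298828+3/4·23.572266+1/4·47.658203≈57.892578; next y=-1/2·(-26.298828)+1/2·57.892578≈42.095703
n=11: y≈42.095703, sp=2, e=sp−y≈-40.095703; I≈-16.523438, D=e−e_prev≈-68.394531; u=1·(-40.095703)+3/4·(-16.523438)+1/4·(-68.394531)≈-69.586914; next y=-1/2·42.095703+1/2·(-69.586914)≈-55.841309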